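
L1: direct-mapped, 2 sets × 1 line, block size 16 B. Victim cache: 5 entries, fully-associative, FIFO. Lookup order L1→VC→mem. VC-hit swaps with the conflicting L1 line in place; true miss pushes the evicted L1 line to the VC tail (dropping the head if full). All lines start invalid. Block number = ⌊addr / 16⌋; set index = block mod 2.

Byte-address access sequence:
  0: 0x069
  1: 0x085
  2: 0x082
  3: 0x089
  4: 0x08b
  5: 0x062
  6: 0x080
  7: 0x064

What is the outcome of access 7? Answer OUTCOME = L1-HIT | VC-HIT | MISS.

  [0] addr=0x69 blk=6 s=0: MISS | VC []
  [1] addr=0x85 blk=8 s=0: MISS | VC [6]
  [2] addr=0x82 blk=8 s=0: L1-HIT | VC [6]
  [3] addr=0x89 blk=8 s=0: L1-HIT | VC [6]
  [4] addr=0x8b blk=8 s=0: L1-HIT | VC [6]
  [5] addr=0x62 blk=6 s=0: VC-HIT | VC [8]
  [6] addr=0x80 blk=8 s=0: VC-HIT | VC [6]
  [7] addr=0x64 blk=6 s=0: VC-HIT | VC [8]

OUTCOME = VC-HIT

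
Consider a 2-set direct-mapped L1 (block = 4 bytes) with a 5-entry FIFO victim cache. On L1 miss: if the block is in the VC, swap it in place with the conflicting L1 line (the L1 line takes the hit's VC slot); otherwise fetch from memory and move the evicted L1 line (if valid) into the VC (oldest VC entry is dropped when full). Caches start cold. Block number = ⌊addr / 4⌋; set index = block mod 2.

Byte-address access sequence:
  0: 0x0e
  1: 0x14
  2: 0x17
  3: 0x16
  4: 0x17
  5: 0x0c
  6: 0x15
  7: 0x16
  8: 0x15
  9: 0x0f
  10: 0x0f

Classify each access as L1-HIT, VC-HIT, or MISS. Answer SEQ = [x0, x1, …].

SEQ = [MISS, MISS, L1-HIT, L1-HIT, L1-HIT, VC-HIT, VC-HIT, L1-HIT, L1-HIT, VC-HIT, L1-HIT]

#0 0xe→b3/s1 MISS; vc=[]
#1 0x14→b5/s1 MISS; vc=[3]
#2 0x17→b5/s1 L1-HIT; vc=[3]
#3 0x16→b5/s1 L1-HIT; vc=[3]
#4 0x17→b5/s1 L1-HIT; vc=[3]
#5 0xc→b3/s1 VC-HIT; vc=[5]
#6 0x15→b5/s1 VC-HIT; vc=[3]
#7 0x16→b5/s1 L1-HIT; vc=[3]
#8 0x15→b5/s1 L1-HIT; vc=[3]
#9 0xf→b3/s1 VC-HIT; vc=[5]
#10 0xf→b3/s1 L1-HIT; vc=[5]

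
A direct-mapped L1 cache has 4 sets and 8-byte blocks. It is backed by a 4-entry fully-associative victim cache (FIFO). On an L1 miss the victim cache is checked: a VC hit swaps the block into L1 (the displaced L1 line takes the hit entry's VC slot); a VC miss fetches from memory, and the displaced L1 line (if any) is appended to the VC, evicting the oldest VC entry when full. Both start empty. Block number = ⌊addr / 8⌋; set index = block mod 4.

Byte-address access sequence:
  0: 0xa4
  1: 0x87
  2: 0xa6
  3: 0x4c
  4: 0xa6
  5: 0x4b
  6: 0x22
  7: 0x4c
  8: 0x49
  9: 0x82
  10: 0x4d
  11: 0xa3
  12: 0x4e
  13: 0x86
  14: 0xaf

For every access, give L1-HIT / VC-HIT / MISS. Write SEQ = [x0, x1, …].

SEQ = [MISS, MISS, VC-HIT, MISS, L1-HIT, L1-HIT, MISS, L1-HIT, L1-HIT, VC-HIT, L1-HIT, VC-HIT, L1-HIT, VC-HIT, MISS]

#0 0xa4→b20/s0 MISS; vc=[]
#1 0x87→b16/s0 MISS; vc=[20]
#2 0xa6→b20/s0 VC-HIT; vc=[16]
#3 0x4c→b9/s1 MISS; vc=[16]
#4 0xa6→b20/s0 L1-HIT; vc=[16]
#5 0x4b→b9/s1 L1-HIT; vc=[16]
#6 0x22→b4/s0 MISS; vc=[16,20]
#7 0x4c→b9/s1 L1-HIT; vc=[16,20]
#8 0x49→b9/s1 L1-HIT; vc=[16,20]
#9 0x82→b16/s0 VC-HIT; vc=[4,20]
#10 0x4d→b9/s1 L1-HIT; vc=[4,20]
#11 0xa3→b20/s0 VC-HIT; vc=[4,16]
#12 0x4e→b9/s1 L1-HIT; vc=[4,16]
#13 0x86→b16/s0 VC-HIT; vc=[4,20]
#14 0xaf→b21/s1 MISS; vc=[4,20,9]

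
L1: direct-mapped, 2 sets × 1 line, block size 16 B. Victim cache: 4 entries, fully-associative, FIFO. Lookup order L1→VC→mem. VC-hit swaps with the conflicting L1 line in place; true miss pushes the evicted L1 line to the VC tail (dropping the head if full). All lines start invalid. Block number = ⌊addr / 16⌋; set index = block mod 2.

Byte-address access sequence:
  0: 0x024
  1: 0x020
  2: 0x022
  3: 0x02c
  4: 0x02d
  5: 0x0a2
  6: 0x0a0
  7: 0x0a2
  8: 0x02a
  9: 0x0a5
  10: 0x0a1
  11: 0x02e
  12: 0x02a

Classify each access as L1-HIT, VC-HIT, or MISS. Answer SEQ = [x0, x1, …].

0: 0x24 (blk 2, set 0) → MISS  vc=[]
1: 0x20 (blk 2, set 0) → L1-HIT  vc=[]
2: 0x22 (blk 2, set 0) → L1-HIT  vc=[]
3: 0x2c (blk 2, set 0) → L1-HIT  vc=[]
4: 0x2d (blk 2, set 0) → L1-HIT  vc=[]
5: 0xa2 (blk 10, set 0) → MISS  vc=[2]
6: 0xa0 (blk 10, set 0) → L1-HIT  vc=[2]
7: 0xa2 (blk 10, set 0) → L1-HIT  vc=[2]
8: 0x2a (blk 2, set 0) → VC-HIT  vc=[10]
9: 0xa5 (blk 10, set 0) → VC-HIT  vc=[2]
10: 0xa1 (blk 10, set 0) → L1-HIT  vc=[2]
11: 0x2e (blk 2, set 0) → VC-HIT  vc=[10]
12: 0x2a (blk 2, set 0) → L1-HIT  vc=[10]

SEQ = [MISS, L1-HIT, L1-HIT, L1-HIT, L1-HIT, MISS, L1-HIT, L1-HIT, VC-HIT, VC-HIT, L1-HIT, VC-HIT, L1-HIT]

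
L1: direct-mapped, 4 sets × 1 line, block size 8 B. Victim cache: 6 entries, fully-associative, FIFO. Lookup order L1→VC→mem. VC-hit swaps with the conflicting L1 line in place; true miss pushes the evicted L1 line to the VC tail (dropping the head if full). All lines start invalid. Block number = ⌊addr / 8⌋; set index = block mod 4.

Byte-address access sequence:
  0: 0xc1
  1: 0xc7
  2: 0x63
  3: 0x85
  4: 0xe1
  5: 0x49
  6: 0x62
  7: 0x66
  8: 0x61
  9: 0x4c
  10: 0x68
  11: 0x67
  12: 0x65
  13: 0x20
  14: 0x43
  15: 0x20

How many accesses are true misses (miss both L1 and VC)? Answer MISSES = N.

#0 0xc1→b24/s0 MISS; vc=[]
#1 0xc7→b24/s0 L1-HIT; vc=[]
#2 0x63→b12/s0 MISS; vc=[24]
#3 0x85→b16/s0 MISS; vc=[24,12]
#4 0xe1→b28/s0 MISS; vc=[24,12,16]
#5 0x49→b9/s1 MISS; vc=[24,12,16]
#6 0x62→b12/s0 VC-HIT; vc=[24,28,16]
#7 0x66→b12/s0 L1-HIT; vc=[24,28,16]
#8 0x61→b12/s0 L1-HIT; vc=[24,28,16]
#9 0x4c→b9/s1 L1-HIT; vc=[24,28,16]
#10 0x68→b13/s1 MISS; vc=[24,28,16,9]
#11 0x67→b12/s0 L1-HIT; vc=[24,28,16,9]
#12 0x65→b12/s0 L1-HIT; vc=[24,28,16,9]
#13 0x20→b4/s0 MISS; vc=[24,28,16,9,12]
#14 0x43→b8/s0 MISS; vc=[24,28,16,9,12,4]
#15 0x20→b4/s0 VC-HIT; vc=[24,28,16,9,12,8]

MISSES = 8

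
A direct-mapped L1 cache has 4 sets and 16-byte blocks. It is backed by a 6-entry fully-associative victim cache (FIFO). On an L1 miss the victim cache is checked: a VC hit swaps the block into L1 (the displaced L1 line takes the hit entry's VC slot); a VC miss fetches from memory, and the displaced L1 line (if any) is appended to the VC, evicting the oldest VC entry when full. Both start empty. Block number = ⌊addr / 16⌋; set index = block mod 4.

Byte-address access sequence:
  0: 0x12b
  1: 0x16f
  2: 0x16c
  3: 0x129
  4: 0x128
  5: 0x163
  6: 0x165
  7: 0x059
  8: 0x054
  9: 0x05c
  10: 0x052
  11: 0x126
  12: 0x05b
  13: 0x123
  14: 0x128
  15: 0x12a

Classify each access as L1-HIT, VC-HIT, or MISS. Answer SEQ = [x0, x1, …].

#0 0x12b→b18/s2 MISS; vc=[]
#1 0x16f→b22/s2 MISS; vc=[18]
#2 0x16c→b22/s2 L1-HIT; vc=[18]
#3 0x129→b18/s2 VC-HIT; vc=[22]
#4 0x128→b18/s2 L1-HIT; vc=[22]
#5 0x163→b22/s2 VC-HIT; vc=[18]
#6 0x165→b22/s2 L1-HIT; vc=[18]
#7 0x59→b5/s1 MISS; vc=[18]
#8 0x54→b5/s1 L1-HIT; vc=[18]
#9 0x5c→b5/s1 L1-HIT; vc=[18]
#10 0x52→b5/s1 L1-HIT; vc=[18]
#11 0x126→b18/s2 VC-HIT; vc=[22]
#12 0x5b→b5/s1 L1-HIT; vc=[22]
#13 0x123→b18/s2 L1-HIT; vc=[22]
#14 0x128→b18/s2 L1-HIT; vc=[22]
#15 0x12a→b18/s2 L1-HIT; vc=[22]

SEQ = [MISS, MISS, L1-HIT, VC-HIT, L1-HIT, VC-HIT, L1-HIT, MISS, L1-HIT, L1-HIT, L1-HIT, VC-HIT, L1-HIT, L1-HIT, L1-HIT, L1-HIT]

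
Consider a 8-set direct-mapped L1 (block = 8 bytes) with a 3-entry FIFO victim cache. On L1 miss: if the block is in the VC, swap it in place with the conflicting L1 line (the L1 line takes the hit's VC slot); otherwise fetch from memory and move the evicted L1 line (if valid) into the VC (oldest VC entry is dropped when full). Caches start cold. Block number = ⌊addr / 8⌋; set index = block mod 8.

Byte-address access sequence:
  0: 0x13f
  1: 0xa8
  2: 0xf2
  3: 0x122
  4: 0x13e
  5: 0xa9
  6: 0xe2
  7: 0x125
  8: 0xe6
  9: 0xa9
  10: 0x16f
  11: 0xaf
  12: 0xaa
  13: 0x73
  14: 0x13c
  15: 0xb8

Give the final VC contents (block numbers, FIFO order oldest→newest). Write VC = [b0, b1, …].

0: 0x13f (blk 39, set 7) → MISS  vc=[]
1: 0xa8 (blk 21, set 5) → MISS  vc=[]
2: 0xf2 (blk 30, set 6) → MISS  vc=[]
3: 0x122 (blk 36, set 4) → MISS  vc=[]
4: 0x13e (blk 39, set 7) → L1-HIT  vc=[]
5: 0xa9 (blk 21, set 5) → L1-HIT  vc=[]
6: 0xe2 (blk 28, set 4) → MISS  vc=[36]
7: 0x125 (blk 36, set 4) → VC-HIT  vc=[28]
8: 0xe6 (blk 28, set 4) → VC-HIT  vc=[36]
9: 0xa9 (blk 21, set 5) → L1-HIT  vc=[36]
10: 0x16f (blk 45, set 5) → MISS  vc=[36, 21]
11: 0xaf (blk 21, set 5) → VC-HIT  vc=[36, 45]
12: 0xaa (blk 21, set 5) → L1-HIT  vc=[36, 45]
13: 0x73 (blk 14, set 6) → MISS  vc=[36, 45, 30]
14: 0x13c (blk 39, set 7) → L1-HIT  vc=[36, 45, 30]
15: 0xb8 (blk 23, set 7) → MISS  vc=[45, 30, 39]

VC = [45, 30, 39]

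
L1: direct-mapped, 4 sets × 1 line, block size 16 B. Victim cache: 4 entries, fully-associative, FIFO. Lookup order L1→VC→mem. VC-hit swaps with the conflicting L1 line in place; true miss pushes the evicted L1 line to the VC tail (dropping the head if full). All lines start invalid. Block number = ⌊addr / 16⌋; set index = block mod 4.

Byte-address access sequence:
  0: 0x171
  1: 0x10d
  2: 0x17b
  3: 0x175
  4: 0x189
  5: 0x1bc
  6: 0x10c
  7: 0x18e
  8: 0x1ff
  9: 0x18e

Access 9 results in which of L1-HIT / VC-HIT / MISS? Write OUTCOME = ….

OUTCOME = L1-HIT

  [0] addr=0x171 blk=23 s=3: MISS | VC []
  [1] addr=0x10d blk=16 s=0: MISS | VC []
  [2] addr=0x17b blk=23 s=3: L1-HIT | VC []
  [3] addr=0x175 blk=23 s=3: L1-HIT | VC []
  [4] addr=0x189 blk=24 s=0: MISS | VC [16]
  [5] addr=0x1bc blk=27 s=3: MISS | VC [16, 23]
  [6] addr=0x10c blk=16 s=0: VC-HIT | VC [24, 23]
  [7] addr=0x18e blk=24 s=0: VC-HIT | VC [16, 23]
  [8] addr=0x1ff blk=31 s=3: MISS | VC [16, 23, 27]
  [9] addr=0x18e blk=24 s=0: L1-HIT | VC [16, 23, 27]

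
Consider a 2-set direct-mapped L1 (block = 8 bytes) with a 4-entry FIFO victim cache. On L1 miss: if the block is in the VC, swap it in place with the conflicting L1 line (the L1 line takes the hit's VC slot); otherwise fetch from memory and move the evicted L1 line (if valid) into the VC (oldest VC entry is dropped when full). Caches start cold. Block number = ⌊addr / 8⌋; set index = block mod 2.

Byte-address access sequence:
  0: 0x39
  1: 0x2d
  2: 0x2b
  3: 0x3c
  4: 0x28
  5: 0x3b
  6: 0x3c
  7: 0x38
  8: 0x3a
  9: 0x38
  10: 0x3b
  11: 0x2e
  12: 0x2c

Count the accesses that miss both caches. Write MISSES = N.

  [0] addr=0x39 blk=7 s=1: MISS | VC []
  [1] addr=0x2d blk=5 s=1: MISS | VC [7]
  [2] addr=0x2b blk=5 s=1: L1-HIT | VC [7]
  [3] addr=0x3c blk=7 s=1: VC-HIT | VC [5]
  [4] addr=0x28 blk=5 s=1: VC-HIT | VC [7]
  [5] addr=0x3b blk=7 s=1: VC-HIT | VC [5]
  [6] addr=0x3c blk=7 s=1: L1-HIT | VC [5]
  [7] addr=0x38 blk=7 s=1: L1-HIT | VC [5]
  [8] addr=0x3a blk=7 s=1: L1-HIT | VC [5]
  [9] addr=0x38 blk=7 s=1: L1-HIT | VC [5]
  [10] addr=0x3b blk=7 s=1: L1-HIT | VC [5]
  [11] addr=0x2e blk=5 s=1: VC-HIT | VC [7]
  [12] addr=0x2c blk=5 s=1: L1-HIT | VC [7]

MISSES = 2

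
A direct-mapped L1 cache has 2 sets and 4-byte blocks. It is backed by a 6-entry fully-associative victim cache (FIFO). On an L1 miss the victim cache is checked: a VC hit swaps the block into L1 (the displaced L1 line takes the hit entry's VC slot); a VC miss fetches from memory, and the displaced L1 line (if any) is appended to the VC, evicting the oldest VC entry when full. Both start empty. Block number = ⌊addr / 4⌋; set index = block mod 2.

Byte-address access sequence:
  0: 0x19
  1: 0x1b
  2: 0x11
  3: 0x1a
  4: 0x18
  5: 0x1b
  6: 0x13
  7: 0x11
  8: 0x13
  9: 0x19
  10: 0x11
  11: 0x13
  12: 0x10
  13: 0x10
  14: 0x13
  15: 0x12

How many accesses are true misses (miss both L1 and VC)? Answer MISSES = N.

MISSES = 2

  [0] addr=0x19 blk=6 s=0: MISS | VC []
  [1] addr=0x1b blk=6 s=0: L1-HIT | VC []
  [2] addr=0x11 blk=4 s=0: MISS | VC [6]
  [3] addr=0x1a blk=6 s=0: VC-HIT | VC [4]
  [4] addr=0x18 blk=6 s=0: L1-HIT | VC [4]
  [5] addr=0x1b blk=6 s=0: L1-HIT | VC [4]
  [6] addr=0x13 blk=4 s=0: VC-HIT | VC [6]
  [7] addr=0x11 blk=4 s=0: L1-HIT | VC [6]
  [8] addr=0x13 blk=4 s=0: L1-HIT | VC [6]
  [9] addr=0x19 blk=6 s=0: VC-HIT | VC [4]
  [10] addr=0x11 blk=4 s=0: VC-HIT | VC [6]
  [11] addr=0x13 blk=4 s=0: L1-HIT | VC [6]
  [12] addr=0x10 blk=4 s=0: L1-HIT | VC [6]
  [13] addr=0x10 blk=4 s=0: L1-HIT | VC [6]
  [14] addr=0x13 blk=4 s=0: L1-HIT | VC [6]
  [15] addr=0x12 blk=4 s=0: L1-HIT | VC [6]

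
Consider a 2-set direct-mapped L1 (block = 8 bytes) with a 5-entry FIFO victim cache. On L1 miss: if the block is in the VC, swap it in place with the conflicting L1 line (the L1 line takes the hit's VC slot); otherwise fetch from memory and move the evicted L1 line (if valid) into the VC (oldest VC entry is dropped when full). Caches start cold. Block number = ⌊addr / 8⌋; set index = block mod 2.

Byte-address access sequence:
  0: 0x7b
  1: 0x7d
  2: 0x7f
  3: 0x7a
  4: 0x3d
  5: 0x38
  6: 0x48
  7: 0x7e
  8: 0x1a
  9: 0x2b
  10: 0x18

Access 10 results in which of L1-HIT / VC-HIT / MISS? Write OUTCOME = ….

0: 0x7b (blk 15, set 1) → MISS  vc=[]
1: 0x7d (blk 15, set 1) → L1-HIT  vc=[]
2: 0x7f (blk 15, set 1) → L1-HIT  vc=[]
3: 0x7a (blk 15, set 1) → L1-HIT  vc=[]
4: 0x3d (blk 7, set 1) → MISS  vc=[15]
5: 0x38 (blk 7, set 1) → L1-HIT  vc=[15]
6: 0x48 (blk 9, set 1) → MISS  vc=[15, 7]
7: 0x7e (blk 15, set 1) → VC-HIT  vc=[9, 7]
8: 0x1a (blk 3, set 1) → MISS  vc=[9, 7, 15]
9: 0x2b (blk 5, set 1) → MISS  vc=[9, 7, 15, 3]
10: 0x18 (blk 3, set 1) → VC-HIT  vc=[9, 7, 15, 5]

OUTCOME = VC-HIT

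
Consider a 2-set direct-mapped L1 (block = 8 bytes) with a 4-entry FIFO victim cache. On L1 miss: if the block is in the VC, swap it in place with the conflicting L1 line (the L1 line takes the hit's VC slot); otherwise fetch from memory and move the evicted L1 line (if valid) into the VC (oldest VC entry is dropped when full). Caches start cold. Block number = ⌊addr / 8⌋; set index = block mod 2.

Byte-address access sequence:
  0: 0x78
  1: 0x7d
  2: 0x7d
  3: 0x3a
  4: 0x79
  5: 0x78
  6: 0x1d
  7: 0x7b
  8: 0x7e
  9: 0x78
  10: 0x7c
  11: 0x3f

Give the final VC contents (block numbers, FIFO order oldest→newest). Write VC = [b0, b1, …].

  [0] addr=0x78 blk=15 s=1: MISS | VC []
  [1] addr=0x7d blk=15 s=1: L1-HIT | VC []
  [2] addr=0x7d blk=15 s=1: L1-HIT | VC []
  [3] addr=0x3a blk=7 s=1: MISS | VC [15]
  [4] addr=0x79 blk=15 s=1: VC-HIT | VC [7]
  [5] addr=0x78 blk=15 s=1: L1-HIT | VC [7]
  [6] addr=0x1d blk=3 s=1: MISS | VC [7, 15]
  [7] addr=0x7b blk=15 s=1: VC-HIT | VC [7, 3]
  [8] addr=0x7e blk=15 s=1: L1-HIT | VC [7, 3]
  [9] addr=0x78 blk=15 s=1: L1-HIT | VC [7, 3]
  [10] addr=0x7c blk=15 s=1: L1-HIT | VC [7, 3]
  [11] addr=0x3f blk=7 s=1: VC-HIT | VC [15, 3]

VC = [15, 3]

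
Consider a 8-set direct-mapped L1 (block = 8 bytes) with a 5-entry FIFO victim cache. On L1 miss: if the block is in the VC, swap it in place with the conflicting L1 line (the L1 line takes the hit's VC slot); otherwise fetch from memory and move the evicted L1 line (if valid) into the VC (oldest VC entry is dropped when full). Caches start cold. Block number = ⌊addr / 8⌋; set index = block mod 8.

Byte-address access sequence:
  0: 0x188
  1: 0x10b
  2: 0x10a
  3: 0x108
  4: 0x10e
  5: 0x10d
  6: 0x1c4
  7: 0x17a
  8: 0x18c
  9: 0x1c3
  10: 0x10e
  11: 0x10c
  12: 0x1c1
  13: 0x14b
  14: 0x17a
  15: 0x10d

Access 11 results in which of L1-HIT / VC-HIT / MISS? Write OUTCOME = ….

OUTCOME = L1-HIT

  [0] addr=0x188 blk=49 s=1: MISS | VC []
  [1] addr=0x10b blk=33 s=1: MISS | VC [49]
  [2] addr=0x10a blk=33 s=1: L1-HIT | VC [49]
  [3] addr=0x108 blk=33 s=1: L1-HIT | VC [49]
  [4] addr=0x10e blk=33 s=1: L1-HIT | VC [49]
  [5] addr=0x10d blk=33 s=1: L1-HIT | VC [49]
  [6] addr=0x1c4 blk=56 s=0: MISS | VC [49]
  [7] addr=0x17a blk=47 s=7: MISS | VC [49]
  [8] addr=0x18c blk=49 s=1: VC-HIT | VC [33]
  [9] addr=0x1c3 blk=56 s=0: L1-HIT | VC [33]
  [10] addr=0x10e blk=33 s=1: VC-HIT | VC [49]
  [11] addr=0x10c blk=33 s=1: L1-HIT | VC [49]
  [12] addr=0x1c1 blk=56 s=0: L1-HIT | VC [49]
  [13] addr=0x14b blk=41 s=1: MISS | VC [49, 33]
  [14] addr=0x17a blk=47 s=7: L1-HIT | VC [49, 33]
  [15] addr=0x10d blk=33 s=1: VC-HIT | VC [49, 41]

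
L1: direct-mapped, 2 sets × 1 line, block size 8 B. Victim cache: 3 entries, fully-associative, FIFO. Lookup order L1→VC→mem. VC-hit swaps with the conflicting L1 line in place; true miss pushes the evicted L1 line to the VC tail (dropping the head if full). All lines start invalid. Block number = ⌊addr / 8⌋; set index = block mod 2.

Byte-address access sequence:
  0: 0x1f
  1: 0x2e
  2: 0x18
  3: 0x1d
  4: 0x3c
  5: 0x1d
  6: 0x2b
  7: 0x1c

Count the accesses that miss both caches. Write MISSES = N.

MISSES = 3

0: 0x1f (blk 3, set 1) → MISS  vc=[]
1: 0x2e (blk 5, set 1) → MISS  vc=[3]
2: 0x18 (blk 3, set 1) → VC-HIT  vc=[5]
3: 0x1d (blk 3, set 1) → L1-HIT  vc=[5]
4: 0x3c (blk 7, set 1) → MISS  vc=[5, 3]
5: 0x1d (blk 3, set 1) → VC-HIT  vc=[5, 7]
6: 0x2b (blk 5, set 1) → VC-HIT  vc=[3, 7]
7: 0x1c (blk 3, set 1) → VC-HIT  vc=[5, 7]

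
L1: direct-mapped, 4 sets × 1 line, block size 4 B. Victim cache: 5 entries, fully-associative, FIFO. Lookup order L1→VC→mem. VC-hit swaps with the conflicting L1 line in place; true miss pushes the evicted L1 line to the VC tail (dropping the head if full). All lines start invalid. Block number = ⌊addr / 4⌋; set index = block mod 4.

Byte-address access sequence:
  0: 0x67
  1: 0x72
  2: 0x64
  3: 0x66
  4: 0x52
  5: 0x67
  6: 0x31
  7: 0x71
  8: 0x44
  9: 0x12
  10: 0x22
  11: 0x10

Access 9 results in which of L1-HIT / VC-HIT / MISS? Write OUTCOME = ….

#0 0x67→b25/s1 MISS; vc=[]
#1 0x72→b28/s0 MISS; vc=[]
#2 0x64→b25/s1 L1-HIT; vc=[]
#3 0x66→b25/s1 L1-HIT; vc=[]
#4 0x52→b20/s0 MISS; vc=[28]
#5 0x67→b25/s1 L1-HIT; vc=[28]
#6 0x31→b12/s0 MISS; vc=[28,20]
#7 0x71→b28/s0 VC-HIT; vc=[12,20]
#8 0x44→b17/s1 MISS; vc=[12,20,25]
#9 0x12→b4/s0 MISS; vc=[12,20,25,28]
#10 0x22→b8/s0 MISS; vc=[12,20,25,28,4]
#11 0x10→b4/s0 VC-HIT; vc=[12,20,25,28,8]

OUTCOME = MISS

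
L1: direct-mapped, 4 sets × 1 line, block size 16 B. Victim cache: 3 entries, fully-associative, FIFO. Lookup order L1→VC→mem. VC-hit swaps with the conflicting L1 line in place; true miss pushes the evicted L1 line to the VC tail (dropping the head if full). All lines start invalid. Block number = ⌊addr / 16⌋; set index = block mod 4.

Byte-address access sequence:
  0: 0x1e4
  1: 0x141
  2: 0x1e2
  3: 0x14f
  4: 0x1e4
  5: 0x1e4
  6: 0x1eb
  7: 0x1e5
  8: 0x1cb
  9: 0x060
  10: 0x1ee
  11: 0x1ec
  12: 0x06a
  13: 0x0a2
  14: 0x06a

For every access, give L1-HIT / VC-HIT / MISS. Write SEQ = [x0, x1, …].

#0 0x1e4→b30/s2 MISS; vc=[]
#1 0x141→b20/s0 MISS; vc=[]
#2 0x1e2→b30/s2 L1-HIT; vc=[]
#3 0x14f→b20/s0 L1-HIT; vc=[]
#4 0x1e4→b30/s2 L1-HIT; vc=[]
#5 0x1e4→b30/s2 L1-HIT; vc=[]
#6 0x1eb→b30/s2 L1-HIT; vc=[]
#7 0x1e5→b30/s2 L1-HIT; vc=[]
#8 0x1cb→b28/s0 MISS; vc=[20]
#9 0x60→b6/s2 MISS; vc=[20,30]
#10 0x1ee→b30/s2 VC-HIT; vc=[20,6]
#11 0x1ec→b30/s2 L1-HIT; vc=[20,6]
#12 0x6a→b6/s2 VC-HIT; vc=[20,30]
#13 0xa2→b10/s2 MISS; vc=[20,30,6]
#14 0x6a→b6/s2 VC-HIT; vc=[20,30,10]

SEQ = [MISS, MISS, L1-HIT, L1-HIT, L1-HIT, L1-HIT, L1-HIT, L1-HIT, MISS, MISS, VC-HIT, L1-HIT, VC-HIT, MISS, VC-HIT]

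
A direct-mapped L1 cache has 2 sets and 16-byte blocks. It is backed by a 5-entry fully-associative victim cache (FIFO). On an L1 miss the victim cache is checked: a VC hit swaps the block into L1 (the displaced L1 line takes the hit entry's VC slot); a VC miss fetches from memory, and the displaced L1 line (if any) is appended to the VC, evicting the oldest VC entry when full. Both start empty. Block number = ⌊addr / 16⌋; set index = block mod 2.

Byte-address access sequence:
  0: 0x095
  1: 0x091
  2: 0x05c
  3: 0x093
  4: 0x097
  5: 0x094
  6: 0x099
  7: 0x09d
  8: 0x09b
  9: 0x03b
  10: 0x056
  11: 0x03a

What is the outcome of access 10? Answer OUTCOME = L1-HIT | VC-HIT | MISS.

  [0] addr=0x95 blk=9 s=1: MISS | VC []
  [1] addr=0x91 blk=9 s=1: L1-HIT | VC []
  [2] addr=0x5c blk=5 s=1: MISS | VC [9]
  [3] addr=0x93 blk=9 s=1: VC-HIT | VC [5]
  [4] addr=0x97 blk=9 s=1: L1-HIT | VC [5]
  [5] addr=0x94 blk=9 s=1: L1-HIT | VC [5]
  [6] addr=0x99 blk=9 s=1: L1-HIT | VC [5]
  [7] addr=0x9d blk=9 s=1: L1-HIT | VC [5]
  [8] addr=0x9b blk=9 s=1: L1-HIT | VC [5]
  [9] addr=0x3b blk=3 s=1: MISS | VC [5, 9]
  [10] addr=0x56 blk=5 s=1: VC-HIT | VC [3, 9]
  [11] addr=0x3a blk=3 s=1: VC-HIT | VC [5, 9]

OUTCOME = VC-HIT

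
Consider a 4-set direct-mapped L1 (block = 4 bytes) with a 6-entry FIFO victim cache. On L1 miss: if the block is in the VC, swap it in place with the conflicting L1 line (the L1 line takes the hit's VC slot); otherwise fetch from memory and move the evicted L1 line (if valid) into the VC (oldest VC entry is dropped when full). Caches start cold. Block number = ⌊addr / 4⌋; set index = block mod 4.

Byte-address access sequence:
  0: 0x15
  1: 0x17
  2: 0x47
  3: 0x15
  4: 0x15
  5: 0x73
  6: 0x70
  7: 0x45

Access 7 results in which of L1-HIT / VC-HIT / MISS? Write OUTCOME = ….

  [0] addr=0x15 blk=5 s=1: MISS | VC []
  [1] addr=0x17 blk=5 s=1: L1-HIT | VC []
  [2] addr=0x47 blk=17 s=1: MISS | VC [5]
  [3] addr=0x15 blk=5 s=1: VC-HIT | VC [17]
  [4] addr=0x15 blk=5 s=1: L1-HIT | VC [17]
  [5] addr=0x73 blk=28 s=0: MISS | VC [17]
  [6] addr=0x70 blk=28 s=0: L1-HIT | VC [17]
  [7] addr=0x45 blk=17 s=1: VC-HIT | VC [5]

OUTCOME = VC-HIT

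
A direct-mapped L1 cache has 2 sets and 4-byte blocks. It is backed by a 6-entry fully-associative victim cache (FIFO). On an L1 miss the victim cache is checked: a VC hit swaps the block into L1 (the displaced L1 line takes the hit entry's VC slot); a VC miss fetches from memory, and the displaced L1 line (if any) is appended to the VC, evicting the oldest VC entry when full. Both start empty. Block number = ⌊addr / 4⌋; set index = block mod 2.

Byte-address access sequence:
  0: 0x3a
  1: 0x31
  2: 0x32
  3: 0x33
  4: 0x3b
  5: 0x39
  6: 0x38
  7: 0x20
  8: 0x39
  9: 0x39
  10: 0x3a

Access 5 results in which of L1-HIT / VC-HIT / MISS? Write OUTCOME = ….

OUTCOME = L1-HIT

0: 0x3a (blk 14, set 0) → MISS  vc=[]
1: 0x31 (blk 12, set 0) → MISS  vc=[14]
2: 0x32 (blk 12, set 0) → L1-HIT  vc=[14]
3: 0x33 (blk 12, set 0) → L1-HIT  vc=[14]
4: 0x3b (blk 14, set 0) → VC-HIT  vc=[12]
5: 0x39 (blk 14, set 0) → L1-HIT  vc=[12]
6: 0x38 (blk 14, set 0) → L1-HIT  vc=[12]
7: 0x20 (blk 8, set 0) → MISS  vc=[12, 14]
8: 0x39 (blk 14, set 0) → VC-HIT  vc=[12, 8]
9: 0x39 (blk 14, set 0) → L1-HIT  vc=[12, 8]
10: 0x3a (blk 14, set 0) → L1-HIT  vc=[12, 8]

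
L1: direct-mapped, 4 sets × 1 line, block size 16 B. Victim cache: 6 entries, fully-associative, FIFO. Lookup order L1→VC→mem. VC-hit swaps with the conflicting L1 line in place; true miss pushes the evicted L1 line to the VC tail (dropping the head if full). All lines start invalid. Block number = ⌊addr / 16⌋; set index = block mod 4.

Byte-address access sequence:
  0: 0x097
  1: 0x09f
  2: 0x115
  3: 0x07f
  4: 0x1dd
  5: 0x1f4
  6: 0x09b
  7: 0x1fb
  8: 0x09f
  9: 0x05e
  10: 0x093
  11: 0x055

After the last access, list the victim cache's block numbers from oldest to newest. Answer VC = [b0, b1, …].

0: 0x97 (blk 9, set 1) → MISS  vc=[]
1: 0x9f (blk 9, set 1) → L1-HIT  vc=[]
2: 0x115 (blk 17, set 1) → MISS  vc=[9]
3: 0x7f (blk 7, set 3) → MISS  vc=[9]
4: 0x1dd (blk 29, set 1) → MISS  vc=[9, 17]
5: 0x1f4 (blk 31, set 3) → MISS  vc=[9, 17, 7]
6: 0x9b (blk 9, set 1) → VC-HIT  vc=[29, 17, 7]
7: 0x1fb (blk 31, set 3) → L1-HIT  vc=[29, 17, 7]
8: 0x9f (blk 9, set 1) → L1-HIT  vc=[29, 17, 7]
9: 0x5e (blk 5, set 1) → MISS  vc=[29, 17, 7, 9]
10: 0x93 (blk 9, set 1) → VC-HIT  vc=[29, 17, 7, 5]
11: 0x55 (blk 5, set 1) → VC-HIT  vc=[29, 17, 7, 9]

VC = [29, 17, 7, 9]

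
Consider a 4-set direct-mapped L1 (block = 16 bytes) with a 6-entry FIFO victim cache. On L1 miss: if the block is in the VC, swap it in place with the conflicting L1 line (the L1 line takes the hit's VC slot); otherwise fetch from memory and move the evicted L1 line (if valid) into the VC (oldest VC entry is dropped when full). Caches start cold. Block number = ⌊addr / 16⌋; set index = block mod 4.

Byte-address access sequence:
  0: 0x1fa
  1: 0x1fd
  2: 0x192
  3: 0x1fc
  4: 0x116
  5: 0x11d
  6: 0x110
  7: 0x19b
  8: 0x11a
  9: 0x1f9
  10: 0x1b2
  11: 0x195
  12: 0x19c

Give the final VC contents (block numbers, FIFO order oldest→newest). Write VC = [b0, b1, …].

#0 0x1fa→b31/s3 MISS; vc=[]
#1 0x1fd→b31/s3 L1-HIT; vc=[]
#2 0x192→b25/s1 MISS; vc=[]
#3 0x1fc→b31/s3 L1-HIT; vc=[]
#4 0x116→b17/s1 MISS; vc=[25]
#5 0x11d→b17/s1 L1-HIT; vc=[25]
#6 0x110→b17/s1 L1-HIT; vc=[25]
#7 0x19b→b25/s1 VC-HIT; vc=[17]
#8 0x11a→b17/s1 VC-HIT; vc=[25]
#9 0x1f9→b31/s3 L1-HIT; vc=[25]
#10 0x1b2→b27/s3 MISS; vc=[25,31]
#11 0x195→b25/s1 VC-HIT; vc=[17,31]
#12 0x19c→b25/s1 L1-HIT; vc=[17,31]

VC = [17, 31]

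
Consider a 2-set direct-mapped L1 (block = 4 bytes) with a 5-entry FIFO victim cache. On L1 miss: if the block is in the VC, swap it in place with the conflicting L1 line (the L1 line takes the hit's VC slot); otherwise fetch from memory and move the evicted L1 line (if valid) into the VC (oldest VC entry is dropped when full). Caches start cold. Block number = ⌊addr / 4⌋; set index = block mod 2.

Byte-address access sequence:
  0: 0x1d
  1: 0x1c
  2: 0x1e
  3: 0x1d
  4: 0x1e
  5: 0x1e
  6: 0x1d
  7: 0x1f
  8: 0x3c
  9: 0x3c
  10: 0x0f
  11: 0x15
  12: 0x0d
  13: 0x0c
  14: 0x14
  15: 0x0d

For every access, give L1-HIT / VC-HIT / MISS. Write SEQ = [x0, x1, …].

0: 0x1d (blk 7, set 1) → MISS  vc=[]
1: 0x1c (blk 7, set 1) → L1-HIT  vc=[]
2: 0x1e (blk 7, set 1) → L1-HIT  vc=[]
3: 0x1d (blk 7, set 1) → L1-HIT  vc=[]
4: 0x1e (blk 7, set 1) → L1-HIT  vc=[]
5: 0x1e (blk 7, set 1) → L1-HIT  vc=[]
6: 0x1d (blk 7, set 1) → L1-HIT  vc=[]
7: 0x1f (blk 7, set 1) → L1-HIT  vc=[]
8: 0x3c (blk 15, set 1) → MISS  vc=[7]
9: 0x3c (blk 15, set 1) → L1-HIT  vc=[7]
10: 0xf (blk 3, set 1) → MISS  vc=[7, 15]
11: 0x15 (blk 5, set 1) → MISS  vc=[7, 15, 3]
12: 0xd (blk 3, set 1) → VC-HIT  vc=[7, 15, 5]
13: 0xc (blk 3, set 1) → L1-HIT  vc=[7, 15, 5]
14: 0x14 (blk 5, set 1) → VC-HIT  vc=[7, 15, 3]
15: 0xd (blk 3, set 1) → VC-HIT  vc=[7, 15, 5]

SEQ = [MISS, L1-HIT, L1-HIT, L1-HIT, L1-HIT, L1-HIT, L1-HIT, L1-HIT, MISS, L1-HIT, MISS, MISS, VC-HIT, L1-HIT, VC-HIT, VC-HIT]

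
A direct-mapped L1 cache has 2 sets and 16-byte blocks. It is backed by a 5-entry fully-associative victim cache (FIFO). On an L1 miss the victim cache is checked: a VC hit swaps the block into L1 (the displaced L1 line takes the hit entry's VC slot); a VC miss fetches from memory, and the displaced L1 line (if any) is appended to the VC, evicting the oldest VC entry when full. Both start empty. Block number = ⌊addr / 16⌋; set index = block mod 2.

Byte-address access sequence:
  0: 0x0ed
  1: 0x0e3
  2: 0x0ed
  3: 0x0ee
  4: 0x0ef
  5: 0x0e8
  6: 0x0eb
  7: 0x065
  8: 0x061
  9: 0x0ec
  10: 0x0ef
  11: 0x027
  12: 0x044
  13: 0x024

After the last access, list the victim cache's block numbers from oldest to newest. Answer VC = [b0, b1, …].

  [0] addr=0xed blk=14 s=0: MISS | VC []
  [1] addr=0xe3 blk=14 s=0: L1-HIT | VC []
  [2] addr=0xed blk=14 s=0: L1-HIT | VC []
  [3] addr=0xee blk=14 s=0: L1-HIT | VC []
  [4] addr=0xef blk=14 s=0: L1-HIT | VC []
  [5] addr=0xe8 blk=14 s=0: L1-HIT | VC []
  [6] addr=0xeb blk=14 s=0: L1-HIT | VC []
  [7] addr=0x65 blk=6 s=0: MISS | VC [14]
  [8] addr=0x61 blk=6 s=0: L1-HIT | VC [14]
  [9] addr=0xec blk=14 s=0: VC-HIT | VC [6]
  [10] addr=0xef blk=14 s=0: L1-HIT | VC [6]
  [11] addr=0x27 blk=2 s=0: MISS | VC [6, 14]
  [12] addr=0x44 blk=4 s=0: MISS | VC [6, 14, 2]
  [13] addr=0x24 blk=2 s=0: VC-HIT | VC [6, 14, 4]

VC = [6, 14, 4]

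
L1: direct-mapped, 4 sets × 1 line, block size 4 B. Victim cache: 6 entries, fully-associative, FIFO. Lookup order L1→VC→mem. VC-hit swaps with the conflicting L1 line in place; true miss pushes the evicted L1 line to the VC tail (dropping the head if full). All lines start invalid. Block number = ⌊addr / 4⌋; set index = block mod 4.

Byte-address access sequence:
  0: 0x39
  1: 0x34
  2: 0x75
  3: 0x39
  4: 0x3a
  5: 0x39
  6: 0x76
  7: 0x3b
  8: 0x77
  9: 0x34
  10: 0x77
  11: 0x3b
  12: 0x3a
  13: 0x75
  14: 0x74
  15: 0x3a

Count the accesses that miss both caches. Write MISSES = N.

MISSES = 3

#0 0x39→b14/s2 MISS; vc=[]
#1 0x34→b13/s1 MISS; vc=[]
#2 0x75→b29/s1 MISS; vc=[13]
#3 0x39→b14/s2 L1-HIT; vc=[13]
#4 0x3a→b14/s2 L1-HIT; vc=[13]
#5 0x39→b14/s2 L1-HIT; vc=[13]
#6 0x76→b29/s1 L1-HIT; vc=[13]
#7 0x3b→b14/s2 L1-HIT; vc=[13]
#8 0x77→b29/s1 L1-HIT; vc=[13]
#9 0x34→b13/s1 VC-HIT; vc=[29]
#10 0x77→b29/s1 VC-HIT; vc=[13]
#11 0x3b→b14/s2 L1-HIT; vc=[13]
#12 0x3a→b14/s2 L1-HIT; vc=[13]
#13 0x75→b29/s1 L1-HIT; vc=[13]
#14 0x74→b29/s1 L1-HIT; vc=[13]
#15 0x3a→b14/s2 L1-HIT; vc=[13]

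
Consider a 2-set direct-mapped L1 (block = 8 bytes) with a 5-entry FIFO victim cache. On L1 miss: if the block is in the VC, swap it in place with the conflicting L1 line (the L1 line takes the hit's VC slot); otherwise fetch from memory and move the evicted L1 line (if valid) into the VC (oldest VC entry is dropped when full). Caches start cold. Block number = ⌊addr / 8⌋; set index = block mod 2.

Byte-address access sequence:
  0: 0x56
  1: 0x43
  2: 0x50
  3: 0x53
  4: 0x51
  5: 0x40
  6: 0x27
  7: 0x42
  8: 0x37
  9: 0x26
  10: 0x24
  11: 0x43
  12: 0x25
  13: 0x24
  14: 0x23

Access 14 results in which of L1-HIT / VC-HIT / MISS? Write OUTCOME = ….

OUTCOME = L1-HIT

#0 0x56→b10/s0 MISS; vc=[]
#1 0x43→b8/s0 MISS; vc=[10]
#2 0x50→b10/s0 VC-HIT; vc=[8]
#3 0x53→b10/s0 L1-HIT; vc=[8]
#4 0x51→b10/s0 L1-HIT; vc=[8]
#5 0x40→b8/s0 VC-HIT; vc=[10]
#6 0x27→b4/s0 MISS; vc=[10,8]
#7 0x42→b8/s0 VC-HIT; vc=[10,4]
#8 0x37→b6/s0 MISS; vc=[10,4,8]
#9 0x26→b4/s0 VC-HIT; vc=[10,6,8]
#10 0x24→b4/s0 L1-HIT; vc=[10,6,8]
#11 0x43→b8/s0 VC-HIT; vc=[10,6,4]
#12 0x25→b4/s0 VC-HIT; vc=[10,6,8]
#13 0x24→b4/s0 L1-HIT; vc=[10,6,8]
#14 0x23→b4/s0 L1-HIT; vc=[10,6,8]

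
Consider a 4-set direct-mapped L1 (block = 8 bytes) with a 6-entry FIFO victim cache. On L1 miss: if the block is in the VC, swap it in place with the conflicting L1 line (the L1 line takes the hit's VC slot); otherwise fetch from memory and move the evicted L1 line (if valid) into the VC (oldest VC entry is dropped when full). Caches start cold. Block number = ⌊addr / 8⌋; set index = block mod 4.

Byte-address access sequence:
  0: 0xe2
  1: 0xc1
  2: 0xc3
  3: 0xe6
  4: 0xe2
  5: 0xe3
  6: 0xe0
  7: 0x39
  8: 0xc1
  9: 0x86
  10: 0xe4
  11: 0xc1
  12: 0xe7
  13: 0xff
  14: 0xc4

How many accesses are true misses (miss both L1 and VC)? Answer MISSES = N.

0: 0xe2 (blk 28, set 0) → MISS  vc=[]
1: 0xc1 (blk 24, set 0) → MISS  vc=[28]
2: 0xc3 (blk 24, set 0) → L1-HIT  vc=[28]
3: 0xe6 (blk 28, set 0) → VC-HIT  vc=[24]
4: 0xe2 (blk 28, set 0) → L1-HIT  vc=[24]
5: 0xe3 (blk 28, set 0) → L1-HIT  vc=[24]
6: 0xe0 (blk 28, set 0) → L1-HIT  vc=[24]
7: 0x39 (blk 7, set 3) → MISS  vc=[24]
8: 0xc1 (blk 24, set 0) → VC-HIT  vc=[28]
9: 0x86 (blk 16, set 0) → MISS  vc=[28, 24]
10: 0xe4 (blk 28, set 0) → VC-HIT  vc=[16, 24]
11: 0xc1 (blk 24, set 0) → VC-HIT  vc=[16, 28]
12: 0xe7 (blk 28, set 0) → VC-HIT  vc=[16, 24]
13: 0xff (blk 31, set 3) → MISS  vc=[16, 24, 7]
14: 0xc4 (blk 24, set 0) → VC-HIT  vc=[16, 28, 7]

MISSES = 5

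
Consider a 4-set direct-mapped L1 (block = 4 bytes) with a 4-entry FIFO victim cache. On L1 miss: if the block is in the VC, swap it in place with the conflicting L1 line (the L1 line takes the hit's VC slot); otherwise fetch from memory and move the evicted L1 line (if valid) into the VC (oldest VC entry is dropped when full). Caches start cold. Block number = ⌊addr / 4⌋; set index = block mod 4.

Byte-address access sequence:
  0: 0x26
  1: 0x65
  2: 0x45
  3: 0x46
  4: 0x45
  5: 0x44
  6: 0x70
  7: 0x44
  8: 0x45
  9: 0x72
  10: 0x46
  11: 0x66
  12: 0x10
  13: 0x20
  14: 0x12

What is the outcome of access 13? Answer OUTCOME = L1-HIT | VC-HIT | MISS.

OUTCOME = MISS

#0 0x26→b9/s1 MISS; vc=[]
#1 0x65→b25/s1 MISS; vc=[9]
#2 0x45→b17/s1 MISS; vc=[9,25]
#3 0x46→b17/s1 L1-HIT; vc=[9,25]
#4 0x45→b17/s1 L1-HIT; vc=[9,25]
#5 0x44→b17/s1 L1-HIT; vc=[9,25]
#6 0x70→b28/s0 MISS; vc=[9,25]
#7 0x44→b17/s1 L1-HIT; vc=[9,25]
#8 0x45→b17/s1 L1-HIT; vc=[9,25]
#9 0x72→b28/s0 L1-HIT; vc=[9,25]
#10 0x46→b17/s1 L1-HIT; vc=[9,25]
#11 0x66→b25/s1 VC-HIT; vc=[9,17]
#12 0x10→b4/s0 MISS; vc=[9,17,28]
#13 0x20→b8/s0 MISS; vc=[9,17,28,4]
#14 0x12→b4/s0 VC-HIT; vc=[9,17,28,8]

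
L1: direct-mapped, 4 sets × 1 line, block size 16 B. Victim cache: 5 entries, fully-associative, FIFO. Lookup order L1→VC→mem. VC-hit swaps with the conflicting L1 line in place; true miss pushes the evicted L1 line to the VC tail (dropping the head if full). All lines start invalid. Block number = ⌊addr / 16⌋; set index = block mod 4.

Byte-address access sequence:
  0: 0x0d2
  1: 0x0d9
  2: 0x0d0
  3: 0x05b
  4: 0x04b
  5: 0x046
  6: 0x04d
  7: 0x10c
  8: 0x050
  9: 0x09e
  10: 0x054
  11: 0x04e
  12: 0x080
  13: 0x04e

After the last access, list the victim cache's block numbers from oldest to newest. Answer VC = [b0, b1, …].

  [0] addr=0xd2 blk=13 s=1: MISS | VC []
  [1] addr=0xd9 blk=13 s=1: L1-HIT | VC []
  [2] addr=0xd0 blk=13 s=1: L1-HIT | VC []
  [3] addr=0x5b blk=5 s=1: MISS | VC [13]
  [4] addr=0x4b blk=4 s=0: MISS | VC [13]
  [5] addr=0x46 blk=4 s=0: L1-HIT | VC [13]
  [6] addr=0x4d blk=4 s=0: L1-HIT | VC [13]
  [7] addr=0x10c blk=16 s=0: MISS | VC [13, 4]
  [8] addr=0x50 blk=5 s=1: L1-HIT | VC [13, 4]
  [9] addr=0x9e blk=9 s=1: MISS | VC [13, 4, 5]
  [10] addr=0x54 blk=5 s=1: VC-HIT | VC [13, 4, 9]
  [11] addr=0x4e blk=4 s=0: VC-HIT | VC [13, 16, 9]
  [12] addr=0x80 blk=8 s=0: MISS | VC [13, 16, 9, 4]
  [13] addr=0x4e blk=4 s=0: VC-HIT | VC [13, 16, 9, 8]

VC = [13, 16, 9, 8]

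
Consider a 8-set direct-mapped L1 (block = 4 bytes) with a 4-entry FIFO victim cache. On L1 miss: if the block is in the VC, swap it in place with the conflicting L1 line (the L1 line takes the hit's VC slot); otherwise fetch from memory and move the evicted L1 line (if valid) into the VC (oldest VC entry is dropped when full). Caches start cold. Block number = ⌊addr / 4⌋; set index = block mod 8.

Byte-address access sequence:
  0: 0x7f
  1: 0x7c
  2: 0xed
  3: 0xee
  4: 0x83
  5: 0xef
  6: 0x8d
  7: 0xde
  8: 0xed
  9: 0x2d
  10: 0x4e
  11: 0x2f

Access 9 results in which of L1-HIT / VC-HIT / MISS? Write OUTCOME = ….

#0 0x7f→b31/s7 MISS; vc=[]
#1 0x7c→b31/s7 L1-HIT; vc=[]
#2 0xed→b59/s3 MISS; vc=[]
#3 0xee→b59/s3 L1-HIT; vc=[]
#4 0x83→b32/s0 MISS; vc=[]
#5 0xef→b59/s3 L1-HIT; vc=[]
#6 0x8d→b35/s3 MISS; vc=[59]
#7 0xde→b55/s7 MISS; vc=[59,31]
#8 0xed→b59/s3 VC-HIT; vc=[35,31]
#9 0x2d→b11/s3 MISS; vc=[35,31,59]
#10 0x4e→b19/s3 MISS; vc=[35,31,59,11]
#11 0x2f→b11/s3 VC-HIT; vc=[35,31,59,19]

OUTCOME = MISS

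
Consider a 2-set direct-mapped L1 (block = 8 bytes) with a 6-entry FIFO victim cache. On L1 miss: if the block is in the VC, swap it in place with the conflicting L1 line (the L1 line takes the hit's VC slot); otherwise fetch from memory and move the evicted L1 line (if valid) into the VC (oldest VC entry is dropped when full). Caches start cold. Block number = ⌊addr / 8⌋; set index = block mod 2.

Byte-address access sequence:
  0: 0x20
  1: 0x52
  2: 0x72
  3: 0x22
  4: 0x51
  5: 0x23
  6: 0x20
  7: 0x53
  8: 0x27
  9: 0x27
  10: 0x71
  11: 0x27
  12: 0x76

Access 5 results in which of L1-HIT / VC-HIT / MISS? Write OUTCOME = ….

#0 0x20→b4/s0 MISS; vc=[]
#1 0x52→b10/s0 MISS; vc=[4]
#2 0x72→b14/s0 MISS; vc=[4,10]
#3 0x22→b4/s0 VC-HIT; vc=[14,10]
#4 0x51→b10/s0 VC-HIT; vc=[14,4]
#5 0x23→b4/s0 VC-HIT; vc=[14,10]
#6 0x20→b4/s0 L1-HIT; vc=[14,10]
#7 0x53→b10/s0 VC-HIT; vc=[14,4]
#8 0x27→b4/s0 VC-HIT; vc=[14,10]
#9 0x27→b4/s0 L1-HIT; vc=[14,10]
#10 0x71→b14/s0 VC-HIT; vc=[4,10]
#11 0x27→b4/s0 VC-HIT; vc=[14,10]
#12 0x76→b14/s0 VC-HIT; vc=[4,10]

OUTCOME = VC-HIT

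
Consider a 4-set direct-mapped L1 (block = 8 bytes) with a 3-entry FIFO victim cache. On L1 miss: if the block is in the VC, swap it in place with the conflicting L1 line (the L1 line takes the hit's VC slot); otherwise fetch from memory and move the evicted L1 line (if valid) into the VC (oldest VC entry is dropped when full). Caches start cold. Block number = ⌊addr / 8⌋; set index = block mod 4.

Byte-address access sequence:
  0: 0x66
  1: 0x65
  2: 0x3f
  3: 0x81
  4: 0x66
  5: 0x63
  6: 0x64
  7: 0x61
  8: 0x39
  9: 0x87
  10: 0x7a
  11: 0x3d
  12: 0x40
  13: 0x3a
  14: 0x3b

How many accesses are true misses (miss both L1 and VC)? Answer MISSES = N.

MISSES = 5

#0 0x66→b12/s0 MISS; vc=[]
#1 0x65→b12/s0 L1-HIT; vc=[]
#2 0x3f→b7/s3 MISS; vc=[]
#3 0x81→b16/s0 MISS; vc=[12]
#4 0x66→b12/s0 VC-HIT; vc=[16]
#5 0x63→b12/s0 L1-HIT; vc=[16]
#6 0x64→b12/s0 L1-HIT; vc=[16]
#7 0x61→b12/s0 L1-HIT; vc=[16]
#8 0x39→b7/s3 L1-HIT; vc=[16]
#9 0x87→b16/s0 VC-HIT; vc=[12]
#10 0x7a→b15/s3 MISS; vc=[12,7]
#11 0x3d→b7/s3 VC-HIT; vc=[12,15]
#12 0x40→b8/s0 MISS; vc=[12,15,16]
#13 0x3a→b7/s3 L1-HIT; vc=[12,15,16]
#14 0x3b→b7/s3 L1-HIT; vc=[12,15,16]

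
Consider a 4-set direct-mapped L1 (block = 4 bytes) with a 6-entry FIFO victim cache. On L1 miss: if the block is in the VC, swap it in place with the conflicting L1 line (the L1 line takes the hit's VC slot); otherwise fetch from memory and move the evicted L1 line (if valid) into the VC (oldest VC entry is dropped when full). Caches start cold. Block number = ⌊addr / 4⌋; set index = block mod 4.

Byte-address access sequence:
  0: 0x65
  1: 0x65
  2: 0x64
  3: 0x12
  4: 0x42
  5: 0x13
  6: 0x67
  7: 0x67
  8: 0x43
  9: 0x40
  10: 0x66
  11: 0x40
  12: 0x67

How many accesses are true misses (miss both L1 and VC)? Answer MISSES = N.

MISSES = 3

#0 0x65→b25/s1 MISS; vc=[]
#1 0x65→b25/s1 L1-HIT; vc=[]
#2 0x64→b25/s1 L1-HIT; vc=[]
#3 0x12→b4/s0 MISS; vc=[]
#4 0x42→b16/s0 MISS; vc=[4]
#5 0x13→b4/s0 VC-HIT; vc=[16]
#6 0x67→b25/s1 L1-HIT; vc=[16]
#7 0x67→b25/s1 L1-HIT; vc=[16]
#8 0x43→b16/s0 VC-HIT; vc=[4]
#9 0x40→b16/s0 L1-HIT; vc=[4]
#10 0x66→b25/s1 L1-HIT; vc=[4]
#11 0x40→b16/s0 L1-HIT; vc=[4]
#12 0x67→b25/s1 L1-HIT; vc=[4]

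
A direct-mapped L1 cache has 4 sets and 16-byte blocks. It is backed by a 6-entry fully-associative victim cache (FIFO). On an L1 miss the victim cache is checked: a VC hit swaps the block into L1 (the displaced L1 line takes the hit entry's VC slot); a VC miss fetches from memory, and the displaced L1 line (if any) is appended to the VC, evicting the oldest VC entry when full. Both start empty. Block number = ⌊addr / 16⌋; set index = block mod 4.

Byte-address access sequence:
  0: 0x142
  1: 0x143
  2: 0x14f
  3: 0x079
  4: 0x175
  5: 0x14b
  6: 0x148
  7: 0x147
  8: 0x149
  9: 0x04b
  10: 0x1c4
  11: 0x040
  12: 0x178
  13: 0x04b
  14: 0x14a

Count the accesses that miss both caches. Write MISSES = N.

MISSES = 5

#0 0x142→b20/s0 MISS; vc=[]
#1 0x143→b20/s0 L1-HIT; vc=[]
#2 0x14f→b20/s0 L1-HIT; vc=[]
#3 0x79→b7/s3 MISS; vc=[]
#4 0x175→b23/s3 MISS; vc=[7]
#5 0x14b→b20/s0 L1-HIT; vc=[7]
#6 0x148→b20/s0 L1-HIT; vc=[7]
#7 0x147→b20/s0 L1-HIT; vc=[7]
#8 0x149→b20/s0 L1-HIT; vc=[7]
#9 0x4b→b4/s0 MISS; vc=[7,20]
#10 0x1c4→b28/s0 MISS; vc=[7,20,4]
#11 0x40→b4/s0 VC-HIT; vc=[7,20,28]
#12 0x178→b23/s3 L1-HIT; vc=[7,20,28]
#13 0x4b→b4/s0 L1-HIT; vc=[7,20,28]
#14 0x14a→b20/s0 VC-HIT; vc=[7,4,28]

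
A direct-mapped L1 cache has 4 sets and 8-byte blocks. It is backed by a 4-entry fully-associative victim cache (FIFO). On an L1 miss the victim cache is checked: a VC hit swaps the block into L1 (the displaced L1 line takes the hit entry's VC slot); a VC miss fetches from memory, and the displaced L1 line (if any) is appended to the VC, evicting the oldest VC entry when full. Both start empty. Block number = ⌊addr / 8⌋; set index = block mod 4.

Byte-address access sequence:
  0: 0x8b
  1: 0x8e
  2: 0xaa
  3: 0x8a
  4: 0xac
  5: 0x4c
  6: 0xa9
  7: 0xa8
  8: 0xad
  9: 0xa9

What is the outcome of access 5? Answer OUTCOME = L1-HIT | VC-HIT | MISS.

OUTCOME = MISS

#0 0x8b→b17/s1 MISS; vc=[]
#1 0x8e→b17/s1 L1-HIT; vc=[]
#2 0xaa→b21/s1 MISS; vc=[17]
#3 0x8a→b17/s1 VC-HIT; vc=[21]
#4 0xac→b21/s1 VC-HIT; vc=[17]
#5 0x4c→b9/s1 MISS; vc=[17,21]
#6 0xa9→b21/s1 VC-HIT; vc=[17,9]
#7 0xa8→b21/s1 L1-HIT; vc=[17,9]
#8 0xad→b21/s1 L1-HIT; vc=[17,9]
#9 0xa9→b21/s1 L1-HIT; vc=[17,9]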